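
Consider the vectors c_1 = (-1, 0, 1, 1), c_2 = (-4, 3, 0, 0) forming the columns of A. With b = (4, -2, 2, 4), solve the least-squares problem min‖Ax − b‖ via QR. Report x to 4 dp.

e_1 = c_1/‖c_1‖ = (-1, 0, 1, 1)/1.7321 = (-0.5774, 0.0000, 0.5774, 0.5774).
r_{12} = e_1·c_2 = 2.3094.
u_2 = c_2 − 2.3094·e_1 = (-2.6667, 3.0000, -1.3333, -1.3333).
‖u_2‖ = 4.4347, so e_2 = (-0.6013, 0.6765, -0.3007, -0.3007).
Qᵀb = (1.1547, -5.5622).
Back-substitute: x_2 = -5.5622/4.4347 = -1.2542.
x_1 = (1.1547 − 2.3094·(-1.2542))/1.7321 = 2.3390.

x = (2.3390, -1.2542)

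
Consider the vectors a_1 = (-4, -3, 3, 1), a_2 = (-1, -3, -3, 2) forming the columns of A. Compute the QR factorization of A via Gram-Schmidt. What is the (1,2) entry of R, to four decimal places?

r_{12} = 1.0142

e_1 = a_1/‖a_1‖ = (-4, -3, 3, 1)/5.9161 = (-0.6761, -0.5071, 0.5071, 0.1690).
r_{12} = e_1·a_2 = 1.0142.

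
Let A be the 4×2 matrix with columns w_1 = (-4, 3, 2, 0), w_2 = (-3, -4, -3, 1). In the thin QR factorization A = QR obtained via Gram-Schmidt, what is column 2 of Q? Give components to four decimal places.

q_2 = (-0.6588, -0.5816, -0.4451, 0.1721)

w_1 = (-4, 3, 2, 0); ‖w_1‖ = 5.3852, so q_1 = (-0.7428, 0.5571, 0.3714, 0.0000).
q_1·w_2 = (-0.7428)·(-3) + 0.5571·(-4) + 0.3714·(-3) + 0.0000·1 = -1.1142.
u_2 = w_2 + 1.1142·q_1 = (-3.8276, -3.3793, -2.5862, 1.0000).
‖u_2‖ = 5.8102, so q_2 = (-0.6588, -0.5816, -0.4451, 0.1721).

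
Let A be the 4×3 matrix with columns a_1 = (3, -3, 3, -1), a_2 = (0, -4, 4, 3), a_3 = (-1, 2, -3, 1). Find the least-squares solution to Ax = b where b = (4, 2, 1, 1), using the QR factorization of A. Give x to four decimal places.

e_1 = a_1/‖a_1‖ = (3, -3, 3, -1)/5.2915 = (0.5669, -0.5669, 0.5669, -0.1890).
r_{12} = e_1·a_2 = 3.9686.
u_2 = a_2 − 3.9686·e_1 = (-2.2500, -1.7500, 1.7500, 3.7500).
‖u_2‖ = 5.0249, so e_2 = (-0.4478, -0.3483, 0.3483, 0.7463).
r_{13} = e_1·a_3 = -3.5907; r_{23} = e_2·a_3 = -0.5473.
u_3 = a_3 + 3.5907·e_1 + 0.5473·e_2 = (0.7907, -0.2263, -0.7737, 0.7298).
‖u_3‖ = 1.3445, so e_3 = (0.5881, -0.1683, -0.5755, 0.5428).
Qᵀb = (1.5119, -1.3931, 1.9831).
Back-substitute: x_3 = 1.9831/1.3445 = 1.4750.
x_2 = (-1.3931 + 0.5473·1.4750)/5.0249 = -0.1166.
x_1 = (1.5119 − 3.9686·(-0.1166) + 3.5907·1.4750)/5.2915 = 1.3740.

x = (1.3740, -0.1166, 1.4750)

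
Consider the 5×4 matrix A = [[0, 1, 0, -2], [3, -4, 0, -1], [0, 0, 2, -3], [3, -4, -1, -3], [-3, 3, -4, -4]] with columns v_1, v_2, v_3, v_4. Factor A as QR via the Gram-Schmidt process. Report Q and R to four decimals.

Q = [[0.0000, 0.7746, -0.5071, -0.3414], [0.5774, -0.2582, -0.1127, -0.0554], [0.0000, 0.0000, 0.5634, -0.8258], [0.5774, -0.2582, -0.3944, -0.2860], [-0.5774, -0.5164, -0.5071, -0.3414]], R = [[5.1962, -6.3509, 1.7321, 0.0000], [0.0000, 1.2910, 2.3238, 1.5492], [0.0000, 0.0000, 3.5496, 2.6481], [0.0000, 0.0000, 0.0000, 5.4394]]

e_1 = v_1/‖v_1‖ = (0, 3, 0, 3, -3)/5.1962 = (0.0000, 0.5774, 0.0000, 0.5774, -0.5774).
r_{12} = e_1·v_2 = -6.3509.
u_2 = v_2 + 6.3509·e_1 = (1.0000, -0.3333, 0.0000, -0.3333, -0.6667).
‖u_2‖ = 1.2910, so e_2 = (0.7746, -0.2582, 0.0000, -0.2582, -0.5164).
r_{13} = e_1·v_3 = 1.7321; r_{23} = e_2·v_3 = 2.3238.
u_3 = v_3 − 1.7321·e_1 − 2.3238·e_2 = (-1.8000, -0.4000, 2.0000, -1.4000, -1.8000).
‖u_3‖ = 3.5496, so e_3 = (-0.5071, -0.1127, 0.5634, -0.3944, -0.5071).
r_{14} = e_1·v_4 = 0.0000; r_{24} = e_2·v_4 = 1.5492; r_{34} = e_3·v_4 = 2.6481.
u_4 = v_4 + 0.0000·e_1 − 1.5492·e_2 − 2.6481·e_3 = (-1.8571, -0.3016, -4.4921, -1.5556, -1.8571).
‖u_4‖ = 5.4394, so e_4 = (-0.3414, -0.0554, -0.8258, -0.2860, -0.3414).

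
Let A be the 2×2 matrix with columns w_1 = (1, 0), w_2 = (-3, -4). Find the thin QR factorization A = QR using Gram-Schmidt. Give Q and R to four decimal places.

w_1 = (1, 0); ‖w_1‖ = 1.0000, so e_1 = (1.0000, 0.0000).
e_1·w_2 = 1.0000·(-3) + 0.0000·(-4) = -3.0000.
u_2 = w_2 + 3.0000·e_1 = (0.0000, -4.0000).
‖u_2‖ = 4.0000, so e_2 = (0.0000, -1.0000).

Q = [[1.0000, 0.0000], [0.0000, -1.0000]], R = [[1.0000, -3.0000], [0.0000, 4.0000]]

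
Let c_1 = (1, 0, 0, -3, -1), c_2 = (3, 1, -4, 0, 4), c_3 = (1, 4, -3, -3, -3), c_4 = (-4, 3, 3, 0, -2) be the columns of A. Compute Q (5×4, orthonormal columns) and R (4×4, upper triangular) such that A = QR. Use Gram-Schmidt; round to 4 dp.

c_1 = (1, 0, 0, -3, -1); ‖c_1‖ = 3.3166, so e_1 = (0.3015, 0.0000, 0.0000, -0.9045, -0.3015).
e_1·c_2 = 0.3015·3 + 0.0000·1 + 0.0000·(-4) + (-0.9045)·0 + (-0.3015)·4 = -0.3015.
u_2 = c_2 + 0.3015·e_1 = (3.0909, 1.0000, -4.0000, -0.2727, 3.9091).
‖u_2‖ = 6.4737, so e_2 = (0.4775, 0.1545, -0.6179, -0.0421, 0.6038).
e_1·c_3 = 0.3015·1 + 0.0000·4 + 0.0000·(-3) + (-0.9045)·(-3) + (-0.3015)·(-3) = 3.9196; e_2·c_3 = 0.4775·1 + 0.1545·4 + (-0.6179)·(-3) + (-0.0421)·(-3) + 0.6038·(-3) = 1.2639.
u_3 = c_3 − 3.9196·e_1 − 1.2639·e_2 = (-0.7852, 3.8048, -2.2191, 0.5987, -2.5813).
‖u_3‖ = 5.1999, so e_3 = (-0.1510, 0.7317, -0.4268, 0.1151, -0.4964).
e_1·c_4 = 0.3015·(-4) + 0.0000·3 + 0.0000·3 + (-0.9045)·0 + (-0.3015)·(-2) = -0.6030; e_2·c_4 = 0.4775·(-4) + 0.1545·3 + (-0.6179)·3 + (-0.0421)·0 + 0.6038·(-2) = -4.5077; e_3·c_4 = (-0.1510)·(-4) + 0.7317·3 + (-0.4268)·3 + 0.1151·0 + (-0.4964)·(-2) = 2.5117.
u_4 = c_4 + 0.6030·e_1 + 4.5077·e_2 − 2.5117·e_3 = (-1.2866, 1.8585, 1.2866, -1.0245, 1.7870).
‖u_4‖ = 3.3178, so e_4 = (-0.3878, 0.5602, 0.3878, -0.3088, 0.5386).

Q = [[0.3015, 0.4775, -0.1510, -0.3878], [0.0000, 0.1545, 0.7317, 0.5602], [0.0000, -0.6179, -0.4268, 0.3878], [-0.9045, -0.0421, 0.1151, -0.3088], [-0.3015, 0.6038, -0.4964, 0.5386]], R = [[3.3166, -0.3015, 3.9196, -0.6030], [0.0000, 6.4737, 1.2639, -4.5077], [0.0000, 0.0000, 5.1999, 2.5117], [0.0000, 0.0000, 0.0000, 3.3178]]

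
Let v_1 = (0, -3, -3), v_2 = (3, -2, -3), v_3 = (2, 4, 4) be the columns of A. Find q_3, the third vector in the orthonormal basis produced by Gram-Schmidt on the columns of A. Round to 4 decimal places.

q_1 = v_1/‖v_1‖ = (0, -3, -3)/4.2426 = (0.0000, -0.7071, -0.7071).
r_{12} = q_1·v_2 = 3.5355.
u_2 = v_2 − 3.5355·q_1 = (3.0000, 0.5000, -0.5000).
‖u_2‖ = 3.0822, so q_2 = (0.9733, 0.1622, -0.1622).
r_{13} = q_1·v_3 = -5.6569; r_{23} = q_2·v_3 = 1.9467.
u_3 = v_3 + 5.6569·q_1 − 1.9467·q_2 = (0.1053, -0.3158, 0.3158).
‖u_3‖ = 0.4588, so q_3 = (0.2294, -0.6882, 0.6882).

q_3 = (0.2294, -0.6882, 0.6882)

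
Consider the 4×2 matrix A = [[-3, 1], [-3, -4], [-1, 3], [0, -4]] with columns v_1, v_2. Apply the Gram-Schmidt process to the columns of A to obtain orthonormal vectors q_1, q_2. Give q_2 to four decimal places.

v_1 = (-3, -3, -1, 0); ‖v_1‖ = 4.3589, so q_1 = (-0.6882, -0.6882, -0.2294, 0.0000).
q_1·v_2 = (-0.6882)·1 + (-0.6882)·(-4) + (-0.2294)·3 + 0.0000·(-4) = 1.3765.
u_2 = v_2 − 1.3765·q_1 = (1.9474, -3.0526, 3.3158, -4.0000).
‖u_2‖ = 6.3329, so q_2 = (0.3075, -0.4820, 0.5236, -0.6316).

q_2 = (0.3075, -0.4820, 0.5236, -0.6316)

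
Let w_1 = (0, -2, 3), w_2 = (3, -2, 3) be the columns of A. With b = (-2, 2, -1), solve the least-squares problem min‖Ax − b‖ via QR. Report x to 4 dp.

x = (0.1282, -0.6667)

w_1 = (0, -2, 3); ‖w_1‖ = 3.6056, so e_1 = (0.0000, -0.5547, 0.8321).
e_1·w_2 = 0.0000·3 + (-0.5547)·(-2) + 0.8321·3 = 3.6056.
u_2 = w_2 − 3.6056·e_1 = (3.0000, 0.0000, 0.0000).
‖u_2‖ = 3.0000, so e_2 = (1.0000, 0.0000, 0.0000).
Qᵀb = (-1.9415, -2.0000).
Back-substitute: x_2 = -2.0000/3.0000 = -0.6667.
x_1 = (-1.9415 − 3.6056·(-0.6667))/3.6056 = 0.1282.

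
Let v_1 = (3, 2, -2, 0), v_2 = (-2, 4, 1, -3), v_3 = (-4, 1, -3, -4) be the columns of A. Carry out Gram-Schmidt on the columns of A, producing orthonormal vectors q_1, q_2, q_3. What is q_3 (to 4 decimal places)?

v_1 = (3, 2, -2, 0); ‖v_1‖ = 4.1231, so q_1 = (0.7276, 0.4851, -0.4851, 0.0000).
q_1·v_2 = 0.7276·(-2) + 0.4851·4 + (-0.4851)·1 + 0.0000·(-3) = 0.0000.
u_2 = v_2 + 0.0000·q_1 = (-2.0000, 4.0000, 1.0000, -3.0000).
‖u_2‖ = 5.4772, so q_2 = (-0.3651, 0.7303, 0.1826, -0.5477).
q_1·v_3 = 0.7276·(-4) + 0.4851·1 + (-0.4851)·(-3) + 0.0000·(-4) = -0.9701; q_2·v_3 = (-0.3651)·(-4) + 0.7303·1 + 0.1826·(-3) + (-0.5477)·(-4) = 3.8341.
u_3 = v_3 + 0.9701·q_1 − 3.8341·q_2 = (-1.8941, -1.3294, -4.1706, -1.9000).
‖u_3‖ = 5.1341, so q_3 = (-0.3689, -0.2589, -0.8123, -0.3701).

q_3 = (-0.3689, -0.2589, -0.8123, -0.3701)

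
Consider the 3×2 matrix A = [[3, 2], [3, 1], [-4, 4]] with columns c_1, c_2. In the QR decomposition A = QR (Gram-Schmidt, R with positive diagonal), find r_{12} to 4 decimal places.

r_{12} = -1.2005

q_1 = c_1/‖c_1‖ = (3, 3, -4)/5.8310 = (0.5145, 0.5145, -0.6860).
r_{12} = q_1·c_2 = -1.2005.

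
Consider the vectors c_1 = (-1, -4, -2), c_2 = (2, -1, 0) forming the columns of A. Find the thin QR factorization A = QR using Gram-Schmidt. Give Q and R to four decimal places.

q_1 = c_1/‖c_1‖ = (-1, -4, -2)/4.5826 = (-0.2182, -0.8729, -0.4364).
r_{12} = q_1·c_2 = 0.4364.
u_2 = c_2 − 0.4364·q_1 = (2.0952, -0.6190, 0.1905).
‖u_2‖ = 2.1931, so q_2 = (0.9554, -0.2823, 0.0869).

Q = [[-0.2182, 0.9554], [-0.8729, -0.2823], [-0.4364, 0.0869]], R = [[4.5826, 0.4364], [0.0000, 2.1931]]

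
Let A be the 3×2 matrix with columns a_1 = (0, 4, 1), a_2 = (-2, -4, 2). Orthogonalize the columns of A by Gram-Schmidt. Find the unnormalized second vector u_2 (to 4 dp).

a_1 = (0, 4, 1); ‖a_1‖ = 4.1231, so q_1 = (0.0000, 0.9701, 0.2425).
q_1·a_2 = 0.0000·(-2) + 0.9701·(-4) + 0.2425·2 = -3.3955.
u_2 = a_2 + 3.3955·q_1 = (-2.0000, -0.7059, 2.8235).

u_2 = (-2.0000, -0.7059, 2.8235)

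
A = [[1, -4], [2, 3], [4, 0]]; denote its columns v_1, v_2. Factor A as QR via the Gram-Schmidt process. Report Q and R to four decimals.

Q = [[0.2182, -0.8222], [0.4364, 0.5641], [0.8729, -0.0765]], R = [[4.5826, 0.4364], [0.0000, 4.9809]]

v_1 = (1, 2, 4); ‖v_1‖ = 4.5826, so q_1 = (0.2182, 0.4364, 0.8729).
q_1·v_2 = 0.2182·(-4) + 0.4364·3 + 0.8729·0 = 0.4364.
u_2 = v_2 − 0.4364·q_1 = (-4.0952, 2.8095, -0.3810).
‖u_2‖ = 4.9809, so q_2 = (-0.8222, 0.5641, -0.0765).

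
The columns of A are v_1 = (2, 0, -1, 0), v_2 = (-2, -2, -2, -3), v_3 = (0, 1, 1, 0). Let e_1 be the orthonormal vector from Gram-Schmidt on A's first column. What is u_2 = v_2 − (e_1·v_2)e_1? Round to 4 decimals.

v_1 = (2, 0, -1, 0); ‖v_1‖ = 2.2361, so e_1 = (0.8944, 0.0000, -0.4472, 0.0000).
e_1·v_2 = 0.8944·(-2) + 0.0000·(-2) + (-0.4472)·(-2) + 0.0000·(-3) = -0.8944.
u_2 = v_2 + 0.8944·e_1 = (-1.2000, -2.0000, -2.4000, -3.0000).

u_2 = (-1.2000, -2.0000, -2.4000, -3.0000)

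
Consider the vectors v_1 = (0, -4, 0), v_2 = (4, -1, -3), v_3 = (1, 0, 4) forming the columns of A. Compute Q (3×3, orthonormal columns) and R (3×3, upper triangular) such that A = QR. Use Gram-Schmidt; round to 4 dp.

v_1 = (0, -4, 0); ‖v_1‖ = 4.0000, so q_1 = (0.0000, -1.0000, 0.0000).
q_1·v_2 = 0.0000·4 + (-1.0000)·(-1) + 0.0000·(-3) = 1.0000.
u_2 = v_2 − 1.0000·q_1 = (4.0000, 0.0000, -3.0000).
‖u_2‖ = 5.0000, so q_2 = (0.8000, 0.0000, -0.6000).
q_1·v_3 = 0.0000·1 + (-1.0000)·0 + 0.0000·4 = 0.0000; q_2·v_3 = 0.8000·1 + 0.0000·0 + (-0.6000)·4 = -1.6000.
u_3 = v_3 + 0.0000·q_1 + 1.6000·q_2 = (2.2800, 0.0000, 3.0400).
‖u_3‖ = 3.8000, so q_3 = (0.6000, 0.0000, 0.8000).

Q = [[0.0000, 0.8000, 0.6000], [-1.0000, 0.0000, 0.0000], [0.0000, -0.6000, 0.8000]], R = [[4.0000, 1.0000, 0.0000], [0.0000, 5.0000, -1.6000], [0.0000, 0.0000, 3.8000]]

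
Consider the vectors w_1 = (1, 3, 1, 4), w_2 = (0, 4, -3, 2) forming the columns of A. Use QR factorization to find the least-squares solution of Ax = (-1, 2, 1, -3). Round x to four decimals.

x = (-0.3178, 0.1518)

w_1 = (1, 3, 1, 4); ‖w_1‖ = 5.1962, so q_1 = (0.1925, 0.5774, 0.1925, 0.7698).
q_1·w_2 = 0.1925·0 + 0.5774·4 + 0.1925·(-3) + 0.7698·2 = 3.2717.
u_2 = w_2 − 3.2717·q_1 = (-0.6296, 2.1111, -3.6296, -0.5185).
‖u_2‖ = 4.2774, so q_2 = (-0.1472, 0.4935, -0.8486, -0.1212).
Qᵀb = (-1.1547, 0.6494).
Back-substitute: x_2 = 0.6494/4.2774 = 0.1518.
x_1 = (-1.1547 − 3.2717·0.1518)/5.1962 = -0.3178.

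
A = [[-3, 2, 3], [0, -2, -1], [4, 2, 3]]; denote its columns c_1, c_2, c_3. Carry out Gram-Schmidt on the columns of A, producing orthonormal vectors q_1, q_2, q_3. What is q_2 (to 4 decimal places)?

q_1 = c_1/‖c_1‖ = (-3, 0, 4)/5.0000 = (-0.6000, 0.0000, 0.8000).
r_{12} = q_1·c_2 = 0.4000.
u_2 = c_2 − 0.4000·q_1 = (2.2400, -2.0000, 1.6800).
‖u_2‖ = 3.4409, so q_2 = (0.6510, -0.5812, 0.4882).

q_2 = (0.6510, -0.5812, 0.4882)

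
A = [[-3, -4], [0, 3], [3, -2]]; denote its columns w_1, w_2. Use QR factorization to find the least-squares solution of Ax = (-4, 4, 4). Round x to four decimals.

w_1 = (-3, 0, 3); ‖w_1‖ = 4.2426, so e_1 = (-0.7071, 0.0000, 0.7071).
e_1·w_2 = (-0.7071)·(-4) + 0.0000·3 + 0.7071·(-2) = 1.4142.
u_2 = w_2 − 1.4142·e_1 = (-3.0000, 3.0000, -3.0000).
‖u_2‖ = 5.1962, so e_2 = (-0.5774, 0.5774, -0.5774).
Qᵀb = (5.6569, 2.3094).
Back-substitute: x_2 = 2.3094/5.1962 = 0.4444.
x_1 = (5.6569 − 1.4142·0.4444)/4.2426 = 1.1852.

x = (1.1852, 0.4444)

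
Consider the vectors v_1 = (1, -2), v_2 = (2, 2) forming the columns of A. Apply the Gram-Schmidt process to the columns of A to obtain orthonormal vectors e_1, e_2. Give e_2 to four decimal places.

e_2 = (0.8944, 0.4472)

e_1 = v_1/‖v_1‖ = (1, -2)/2.2361 = (0.4472, -0.8944).
r_{12} = e_1·v_2 = -0.8944.
u_2 = v_2 + 0.8944·e_1 = (2.4000, 1.2000).
‖u_2‖ = 2.6833, so e_2 = (0.8944, 0.4472).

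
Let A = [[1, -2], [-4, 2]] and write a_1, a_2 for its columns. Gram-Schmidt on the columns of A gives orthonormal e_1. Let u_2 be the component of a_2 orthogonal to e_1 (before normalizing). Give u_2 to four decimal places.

u_2 = (-1.4118, -0.3529)

a_1 = (1, -4); ‖a_1‖ = 4.1231, so e_1 = (0.2425, -0.9701).
e_1·a_2 = 0.2425·(-2) + (-0.9701)·2 = -2.4254.
u_2 = a_2 + 2.4254·e_1 = (-1.4118, -0.3529).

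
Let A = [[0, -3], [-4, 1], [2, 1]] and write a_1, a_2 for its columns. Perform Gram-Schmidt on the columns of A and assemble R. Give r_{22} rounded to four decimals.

r_{22} = 3.2863

a_1 = (0, -4, 2); ‖a_1‖ = 4.4721, so e_1 = (0.0000, -0.8944, 0.4472).
e_1·a_2 = 0.0000·(-3) + (-0.8944)·1 + 0.4472·1 = -0.4472.
u_2 = a_2 + 0.4472·e_1 = (-3.0000, 0.6000, 1.2000).
r_{22} = ‖u_2‖ = 3.2863.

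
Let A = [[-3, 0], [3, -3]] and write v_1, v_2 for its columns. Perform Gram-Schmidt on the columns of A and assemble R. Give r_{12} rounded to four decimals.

v_1 = (-3, 3); ‖v_1‖ = 4.2426, so q_1 = (-0.7071, 0.7071).
r_{12} = q_1·v_2 = -2.1213.

r_{12} = -2.1213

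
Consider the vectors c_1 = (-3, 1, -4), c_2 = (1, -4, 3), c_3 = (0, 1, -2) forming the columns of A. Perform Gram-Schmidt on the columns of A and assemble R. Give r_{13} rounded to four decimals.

r_{13} = 1.7650

e_1 = c_1/‖c_1‖ = (-3, 1, -4)/5.0990 = (-0.5883, 0.1961, -0.7845).
r_{13} = e_1·c_3 = 1.7650.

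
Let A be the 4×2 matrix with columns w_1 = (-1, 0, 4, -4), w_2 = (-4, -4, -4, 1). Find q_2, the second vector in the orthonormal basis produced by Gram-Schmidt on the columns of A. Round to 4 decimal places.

q_1 = w_1/‖w_1‖ = (-1, 0, 4, -4)/5.7446 = (-0.1741, 0.0000, 0.6963, -0.6963).
r_{12} = q_1·w_2 = -2.7852.
u_2 = w_2 + 2.7852·q_1 = (-4.4848, -4.0000, -2.0606, -0.9394).
‖u_2‖ = 6.4220, so q_2 = (-0.6984, -0.6229, -0.3209, -0.1463).

q_2 = (-0.6984, -0.6229, -0.3209, -0.1463)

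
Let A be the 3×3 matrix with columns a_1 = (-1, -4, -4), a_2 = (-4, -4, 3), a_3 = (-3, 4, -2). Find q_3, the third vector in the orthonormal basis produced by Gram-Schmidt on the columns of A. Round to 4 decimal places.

q_3 = (-0.7799, 0.5292, -0.3342)

q_1 = a_1/‖a_1‖ = (-1, -4, -4)/5.7446 = (-0.1741, -0.6963, -0.6963).
r_{12} = q_1·a_2 = 1.3926.
u_2 = a_2 − 1.3926·q_1 = (-3.7576, -3.0303, 3.9697).
‖u_2‖ = 6.2498, so q_2 = (-0.6012, -0.4849, 0.6352).
r_{13} = q_1·a_3 = -0.8704; r_{23} = q_2·a_3 = -1.4061.
u_3 = a_3 + 0.8704·q_1 + 1.4061·q_2 = (-3.9969, 2.7122, -1.7130).
‖u_3‖ = 5.1250, so q_3 = (-0.7799, 0.5292, -0.3342).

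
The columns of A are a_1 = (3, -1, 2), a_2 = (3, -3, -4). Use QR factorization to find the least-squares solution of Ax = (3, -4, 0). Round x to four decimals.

x = (0.7783, 0.5261)

a_1 = (3, -1, 2); ‖a_1‖ = 3.7417, so q_1 = (0.8018, -0.2673, 0.5345).
q_1·a_2 = 0.8018·3 + (-0.2673)·(-3) + 0.5345·(-4) = 1.0690.
u_2 = a_2 − 1.0690·q_1 = (2.1429, -2.7143, -4.5714).
‖u_2‖ = 5.7321, so q_2 = (0.3738, -0.4735, -0.7975).
Qᵀb = (3.4744, 3.0156).
Back-substitute: x_2 = 3.0156/5.7321 = 0.5261.
x_1 = (3.4744 − 1.0690·0.5261)/3.7417 = 0.7783.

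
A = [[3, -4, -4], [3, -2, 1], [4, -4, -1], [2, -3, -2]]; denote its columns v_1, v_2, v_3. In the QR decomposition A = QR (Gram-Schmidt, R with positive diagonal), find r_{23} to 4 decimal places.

v_1 = (3, 3, 4, 2); ‖v_1‖ = 6.1644, so q_1 = (0.4867, 0.4867, 0.6489, 0.3244).
q_1·v_2 = 0.4867·(-4) + 0.4867·(-2) + 0.6489·(-4) + 0.3244·(-3) = -6.4889.
u_2 = v_2 + 6.4889·q_1 = (-0.8421, 1.1579, 0.2105, -0.8947).
‖u_2‖ = 1.7014, so q_2 = (-0.4950, 0.6806, 0.1237, -0.5259).
r_{23} = q_2·v_3 = 3.5884.

r_{23} = 3.5884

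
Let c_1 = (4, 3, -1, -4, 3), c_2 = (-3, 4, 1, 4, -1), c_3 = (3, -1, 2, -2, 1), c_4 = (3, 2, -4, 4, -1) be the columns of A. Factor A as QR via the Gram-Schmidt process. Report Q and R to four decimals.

q_1 = c_1/‖c_1‖ = (4, 3, -1, -4, 3)/7.1414 = (0.5601, 0.4201, -0.1400, -0.5601, 0.4201).
r_{12} = q_1·c_2 = -2.8006.
u_2 = c_2 + 2.8006·q_1 = (-1.4314, 5.1765, 0.6078, 2.4314, 0.1765).
‖u_2‖ = 5.9293, so q_2 = (-0.2414, 0.8730, 0.1025, 0.4101, 0.0298).
r_{13} = q_1·c_3 = 2.5205; r_{23} = q_2·c_3 = -2.1826.
u_3 = c_3 − 2.5205·q_1 + 2.1826·q_2 = (1.0613, -0.1534, 2.5767, 0.3067, 0.0061).
‖u_3‖ = 2.8077, so q_3 = (0.3780, -0.0546, 0.9177, 0.1093, 0.0022).
r_{14} = q_1·c_4 = 0.4201; r_{24} = q_2·c_4 = 2.2223; r_{34} = q_3·c_4 = -2.2112.
u_4 = c_4 − 0.4201·q_1 − 2.2223·q_2 + 2.2112·q_3 = (4.1370, -0.2374, -2.1397, 3.5656, -1.2378).
‖u_4‖ = 5.9996, so q_4 = (0.6895, -0.0396, -0.3566, 0.5943, -0.2063).

Q = [[0.5601, -0.2414, 0.3780, 0.6895], [0.4201, 0.8730, -0.0546, -0.0396], [-0.1400, 0.1025, 0.9177, -0.3566], [-0.5601, 0.4101, 0.1093, 0.5943], [0.4201, 0.0298, 0.0022, -0.2063]], R = [[7.1414, -2.8006, 2.5205, 0.4201], [0.0000, 5.9293, -2.1826, 2.2223], [0.0000, 0.0000, 2.8077, -2.2112], [0.0000, 0.0000, 0.0000, 5.9996]]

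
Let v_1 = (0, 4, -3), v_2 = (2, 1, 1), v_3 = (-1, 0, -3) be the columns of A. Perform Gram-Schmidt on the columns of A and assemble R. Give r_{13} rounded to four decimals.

r_{13} = 1.8000

v_1 = (0, 4, -3); ‖v_1‖ = 5.0000, so e_1 = (0.0000, 0.8000, -0.6000).
r_{13} = e_1·v_3 = 1.8000.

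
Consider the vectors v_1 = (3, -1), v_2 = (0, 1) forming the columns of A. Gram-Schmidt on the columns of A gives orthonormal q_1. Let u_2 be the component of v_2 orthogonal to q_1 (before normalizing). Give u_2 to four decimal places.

v_1 = (3, -1); ‖v_1‖ = 3.1623, so q_1 = (0.9487, -0.3162).
q_1·v_2 = 0.9487·0 + (-0.3162)·1 = -0.3162.
u_2 = v_2 + 0.3162·q_1 = (0.3000, 0.9000).

u_2 = (0.3000, 0.9000)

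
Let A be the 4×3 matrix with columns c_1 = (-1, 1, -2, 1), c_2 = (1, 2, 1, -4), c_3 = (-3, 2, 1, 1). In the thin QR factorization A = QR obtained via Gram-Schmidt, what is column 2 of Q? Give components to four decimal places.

c_1 = (-1, 1, -2, 1); ‖c_1‖ = 2.6458, so e_1 = (-0.3780, 0.3780, -0.7559, 0.3780).
e_1·c_2 = (-0.3780)·1 + 0.3780·2 + (-0.7559)·1 + 0.3780·(-4) = -1.8898.
u_2 = c_2 + 1.8898·e_1 = (0.2857, 2.7143, -0.4286, -3.2857).
‖u_2‖ = 4.2929, so e_2 = (0.0666, 0.6323, -0.0998, -0.7654).

e_2 = (0.0666, 0.6323, -0.0998, -0.7654)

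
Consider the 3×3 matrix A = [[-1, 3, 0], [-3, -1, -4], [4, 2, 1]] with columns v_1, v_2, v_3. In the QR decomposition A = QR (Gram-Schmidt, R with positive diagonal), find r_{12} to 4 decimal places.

r_{12} = 1.5689

v_1 = (-1, -3, 4); ‖v_1‖ = 5.0990, so q_1 = (-0.1961, -0.5883, 0.7845).
r_{12} = q_1·v_2 = 1.5689.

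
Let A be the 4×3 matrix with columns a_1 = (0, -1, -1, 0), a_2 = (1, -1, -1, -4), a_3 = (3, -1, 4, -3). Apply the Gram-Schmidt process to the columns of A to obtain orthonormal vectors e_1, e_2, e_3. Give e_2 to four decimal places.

e_1 = a_1/‖a_1‖ = (0, -1, -1, 0)/1.4142 = (0.0000, -0.7071, -0.7071, 0.0000).
r_{12} = e_1·a_2 = 1.4142.
u_2 = a_2 − 1.4142·e_1 = (1.0000, 0.0000, 0.0000, -4.0000).
‖u_2‖ = 4.1231, so e_2 = (0.2425, 0.0000, 0.0000, -0.9701).

e_2 = (0.2425, 0.0000, 0.0000, -0.9701)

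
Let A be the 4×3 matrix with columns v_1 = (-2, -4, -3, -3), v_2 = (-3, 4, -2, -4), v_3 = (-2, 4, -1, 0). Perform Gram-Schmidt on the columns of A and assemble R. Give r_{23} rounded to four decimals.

v_1 = (-2, -4, -3, -3); ‖v_1‖ = 6.1644, so e_1 = (-0.3244, -0.6489, -0.4867, -0.4867).
e_1·v_2 = (-0.3244)·(-3) + (-0.6489)·4 + (-0.4867)·(-2) + (-0.4867)·(-4) = 1.2978.
u_2 = v_2 − 1.2978·e_1 = (-2.5789, 4.8421, -1.3684, -3.3684).
‖u_2‖ = 6.5815, so e_2 = (-0.3918, 0.7357, -0.2079, -0.5118).
r_{23} = e_2·v_3 = 3.9345.

r_{23} = 3.9345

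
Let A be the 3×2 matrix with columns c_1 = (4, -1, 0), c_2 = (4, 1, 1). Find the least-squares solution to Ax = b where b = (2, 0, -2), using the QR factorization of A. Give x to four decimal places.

x = (0.6667, -0.2222)

c_1 = (4, -1, 0); ‖c_1‖ = 4.1231, so e_1 = (0.9701, -0.2425, 0.0000).
e_1·c_2 = 0.9701·4 + (-0.2425)·1 + 0.0000·1 = 3.6380.
u_2 = c_2 − 3.6380·e_1 = (0.4706, 1.8824, 1.0000).
‖u_2‖ = 2.1828, so e_2 = (0.2156, 0.8623, 0.4581).
Qᵀb = (1.9403, -0.4851).
Back-substitute: x_2 = -0.4851/2.1828 = -0.2222.
x_1 = (1.9403 − 3.6380·(-0.2222))/4.1231 = 0.6667.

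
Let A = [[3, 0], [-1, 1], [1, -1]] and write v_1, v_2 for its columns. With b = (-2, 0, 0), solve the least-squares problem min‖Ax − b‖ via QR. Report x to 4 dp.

x = (-0.6667, -0.6667)

v_1 = (3, -1, 1); ‖v_1‖ = 3.3166, so e_1 = (0.9045, -0.3015, 0.3015).
e_1·v_2 = 0.9045·0 + (-0.3015)·1 + 0.3015·(-1) = -0.6030.
u_2 = v_2 + 0.6030·e_1 = (0.5455, 0.8182, -0.8182).
‖u_2‖ = 1.2792, so e_2 = (0.4264, 0.6396, -0.6396).
Qᵀb = (-1.8091, -0.8528).
Back-substitute: x_2 = -0.8528/1.2792 = -0.6667.
x_1 = (-1.8091 + 0.6030·(-0.6667))/3.3166 = -0.6667.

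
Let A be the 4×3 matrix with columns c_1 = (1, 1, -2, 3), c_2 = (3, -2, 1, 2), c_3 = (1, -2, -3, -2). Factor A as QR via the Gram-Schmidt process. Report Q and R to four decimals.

c_1 = (1, 1, -2, 3); ‖c_1‖ = 3.8730, so q_1 = (0.2582, 0.2582, -0.5164, 0.7746).
q_1·c_2 = 0.2582·3 + 0.2582·(-2) + (-0.5164)·1 + 0.7746·2 = 1.2910.
u_2 = c_2 − 1.2910·q_1 = (2.6667, -2.3333, 1.6667, 1.0000).
‖u_2‖ = 4.0415, so q_2 = (0.6598, -0.5774, 0.4124, 0.2474).
q_1·c_3 = 0.2582·1 + 0.2582·(-2) + (-0.5164)·(-3) + 0.7746·(-2) = -0.2582; q_2·c_3 = 0.6598·1 + (-0.5774)·(-2) + 0.4124·(-3) + 0.2474·(-2) = 0.0825.
u_3 = c_3 + 0.2582·q_1 − 0.0825·q_2 = (1.0122, -1.8857, -3.1673, -1.8204).
‖u_3‖ = 4.2340, so q_3 = (0.2391, -0.4454, -0.7481, -0.4300).

Q = [[0.2582, 0.6598, 0.2391], [0.2582, -0.5774, -0.4454], [-0.5164, 0.4124, -0.7481], [0.7746, 0.2474, -0.4300]], R = [[3.8730, 1.2910, -0.2582], [0.0000, 4.0415, 0.0825], [0.0000, 0.0000, 4.2340]]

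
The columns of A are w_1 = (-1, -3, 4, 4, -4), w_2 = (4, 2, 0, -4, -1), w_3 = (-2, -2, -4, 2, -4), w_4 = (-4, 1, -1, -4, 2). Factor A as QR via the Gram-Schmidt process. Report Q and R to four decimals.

w_1 = (-1, -3, 4, 4, -4); ‖w_1‖ = 7.6158, so q_1 = (-0.1313, -0.3939, 0.5252, 0.5252, -0.5252).
q_1·w_2 = (-0.1313)·4 + (-0.3939)·2 + 0.5252·0 + 0.5252·(-4) + (-0.5252)·(-1) = -2.8887.
u_2 = w_2 + 2.8887·q_1 = (3.6207, 0.8621, 1.5172, -2.4828, -2.5172).
‖u_2‖ = 5.3531, so q_2 = (0.6764, 0.1610, 0.2834, -0.4638, -0.4702).
q_1·w_3 = (-0.1313)·(-2) + (-0.3939)·(-2) + 0.5252·(-4) + 0.5252·2 + (-0.5252)·(-4) = 2.1009; q_2·w_3 = 0.6764·(-2) + 0.1610·(-2) + 0.2834·(-4) + (-0.4638)·2 + (-0.4702)·(-4) = -1.8552.
u_3 = w_3 − 2.1009·q_1 + 1.8552·q_2 = (-0.4693, -0.8736, -4.5776, 0.0361, -3.7690).
‖u_3‖ = 6.0120, so q_3 = (-0.0781, -0.1453, -0.7614, 0.0060, -0.6269).
q_1·w_4 = (-0.1313)·(-4) + (-0.3939)·1 + 0.5252·(-1) + 0.5252·(-4) + (-0.5252)·2 = -3.5453; q_2·w_4 = 0.6764·(-4) + 0.1610·1 + 0.2834·(-1) + (-0.4638)·(-4) + (-0.4702)·2 = -1.9132; q_3·w_4 = (-0.0781)·(-4) + (-0.1453)·1 + (-0.7614)·(-1) + 0.0060·(-4) + (-0.6269)·2 = -0.3495.
u_4 = w_4 + 3.5453·q_1 + 1.9132·q_2 + 0.3495·q_3 = (-3.1988, -0.1392, 1.1382, -3.0232, -0.9808).
‖u_4‖ = 4.6528, so q_4 = (-0.6875, -0.0299, 0.2446, -0.6498, -0.2108).

Q = [[-0.1313, 0.6764, -0.0781, -0.6875], [-0.3939, 0.1610, -0.1453, -0.0299], [0.5252, 0.2834, -0.7614, 0.2446], [0.5252, -0.4638, 0.0060, -0.6498], [-0.5252, -0.4702, -0.6269, -0.2108]], R = [[7.6158, -2.8887, 2.1009, -3.5453], [0.0000, 5.3531, -1.8552, -1.9132], [0.0000, 0.0000, 6.0120, -0.3495], [0.0000, 0.0000, 0.0000, 4.6528]]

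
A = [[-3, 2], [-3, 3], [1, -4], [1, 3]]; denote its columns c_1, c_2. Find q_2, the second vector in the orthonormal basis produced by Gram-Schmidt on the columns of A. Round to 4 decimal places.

q_1 = c_1/‖c_1‖ = (-3, -3, 1, 1)/4.4721 = (-0.6708, -0.6708, 0.2236, 0.2236).
r_{12} = q_1·c_2 = -3.5777.
u_2 = c_2 + 3.5777·q_1 = (-0.4000, 0.6000, -3.2000, 3.8000).
‖u_2‖ = 5.0200, so q_2 = (-0.0797, 0.1195, -0.6375, 0.7570).

q_2 = (-0.0797, 0.1195, -0.6375, 0.7570)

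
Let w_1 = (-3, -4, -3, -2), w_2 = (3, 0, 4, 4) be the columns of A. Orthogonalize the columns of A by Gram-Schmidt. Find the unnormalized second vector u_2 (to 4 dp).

w_1 = (-3, -4, -3, -2); ‖w_1‖ = 6.1644, so e_1 = (-0.4867, -0.6489, -0.4867, -0.3244).
e_1·w_2 = (-0.4867)·3 + (-0.6489)·0 + (-0.4867)·4 + (-0.3244)·4 = -4.7044.
u_2 = w_2 + 4.7044·e_1 = (0.7105, -3.0526, 1.7105, 2.4737).

u_2 = (0.7105, -3.0526, 1.7105, 2.4737)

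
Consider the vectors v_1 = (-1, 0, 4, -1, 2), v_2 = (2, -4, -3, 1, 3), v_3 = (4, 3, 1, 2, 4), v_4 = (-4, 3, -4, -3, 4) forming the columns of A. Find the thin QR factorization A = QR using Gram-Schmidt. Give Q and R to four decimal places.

Q = [[-0.2132, 0.2677, 0.5948, -0.4915], [0.0000, -0.6731, 0.6294, 0.3883], [0.8528, -0.2295, 0.0424, -0.4667], [-0.2132, 0.0994, 0.3269, -0.3708], [0.4264, 0.6425, 0.3761, 0.5023]], R = [[4.6904, -1.9188, 1.2792, -0.2132], [0.0000, 5.9429, 1.5909, 0.0994], [0.0000, 0.0000, 6.4678, -0.1369], [0.0000, 0.0000, 0.0000, 8.1195]]

v_1 = (-1, 0, 4, -1, 2); ‖v_1‖ = 4.6904, so q_1 = (-0.2132, 0.0000, 0.8528, -0.2132, 0.4264).
q_1·v_2 = (-0.2132)·2 + 0.0000·(-4) + 0.8528·(-3) + (-0.2132)·1 + 0.4264·3 = -1.9188.
u_2 = v_2 + 1.9188·q_1 = (1.5909, -4.0000, -1.3636, 0.5909, 3.8182).
‖u_2‖ = 5.9429, so q_2 = (0.2677, -0.6731, -0.2295, 0.0994, 0.6425).
q_1·v_3 = (-0.2132)·4 + 0.0000·3 + 0.8528·1 + (-0.2132)·2 + 0.4264·4 = 1.2792; q_2·v_3 = 0.2677·4 + (-0.6731)·3 + (-0.2295)·1 + 0.0994·2 + 0.6425·4 = 1.5909.
u_3 = v_3 − 1.2792·q_1 − 1.5909·q_2 = (3.8468, 4.0708, 0.2741, 2.1145, 2.4324).
‖u_3‖ = 6.4678, so q_3 = (0.5948, 0.6294, 0.0424, 0.3269, 0.3761).
q_1·v_4 = (-0.2132)·(-4) + 0.0000·3 + 0.8528·(-4) + (-0.2132)·(-3) + 0.4264·4 = -0.2132; q_2·v_4 = 0.2677·(-4) + (-0.6731)·3 + (-0.2295)·(-4) + 0.0994·(-3) + 0.6425·4 = 0.0994; q_3·v_4 = 0.5948·(-4) + 0.6294·3 + 0.0424·(-4) + 0.3269·(-3) + 0.3761·4 = -0.1369.
u_4 = v_4 + 0.2132·q_1 − 0.0994·q_2 + 0.1369·q_3 = (-3.9906, 3.1531, -3.7896, -3.0106, 4.0785).
‖u_4‖ = 8.1195, so q_4 = (-0.4915, 0.3883, -0.4667, -0.3708, 0.5023).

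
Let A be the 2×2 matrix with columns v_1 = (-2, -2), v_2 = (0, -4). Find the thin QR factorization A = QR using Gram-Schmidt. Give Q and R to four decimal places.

Q = [[-0.7071, 0.7071], [-0.7071, -0.7071]], R = [[2.8284, 2.8284], [0.0000, 2.8284]]

e_1 = v_1/‖v_1‖ = (-2, -2)/2.8284 = (-0.7071, -0.7071).
r_{12} = e_1·v_2 = 2.8284.
u_2 = v_2 − 2.8284·e_1 = (2.0000, -2.0000).
‖u_2‖ = 2.8284, so e_2 = (0.7071, -0.7071).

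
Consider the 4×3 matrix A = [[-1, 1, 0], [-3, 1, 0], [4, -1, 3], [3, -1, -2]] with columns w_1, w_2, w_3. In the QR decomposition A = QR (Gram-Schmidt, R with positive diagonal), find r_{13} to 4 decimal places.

q_1 = w_1/‖w_1‖ = (-1, -3, 4, 3)/5.9161 = (-0.1690, -0.5071, 0.6761, 0.5071).
r_{13} = q_1·w_3 = 1.0142.

r_{13} = 1.0142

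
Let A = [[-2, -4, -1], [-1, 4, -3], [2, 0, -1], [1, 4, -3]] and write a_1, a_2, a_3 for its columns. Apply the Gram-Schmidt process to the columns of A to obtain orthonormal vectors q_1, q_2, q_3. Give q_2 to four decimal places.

q_2 = (-0.3721, 0.7442, -0.2481, 0.4961)

a_1 = (-2, -1, 2, 1); ‖a_1‖ = 3.1623, so q_1 = (-0.6325, -0.3162, 0.6325, 0.3162).
q_1·a_2 = (-0.6325)·(-4) + (-0.3162)·4 + 0.6325·0 + 0.3162·4 = 2.5298.
u_2 = a_2 − 2.5298·q_1 = (-2.4000, 4.8000, -1.6000, 3.2000).
‖u_2‖ = 6.4498, so q_2 = (-0.3721, 0.7442, -0.2481, 0.4961).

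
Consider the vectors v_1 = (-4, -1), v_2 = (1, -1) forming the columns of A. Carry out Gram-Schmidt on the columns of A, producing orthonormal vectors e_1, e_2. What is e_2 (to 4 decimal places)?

e_1 = v_1/‖v_1‖ = (-4, -1)/4.1231 = (-0.9701, -0.2425).
r_{12} = e_1·v_2 = -0.7276.
u_2 = v_2 + 0.7276·e_1 = (0.2941, -1.1765).
‖u_2‖ = 1.2127, so e_2 = (0.2425, -0.9701).

e_2 = (0.2425, -0.9701)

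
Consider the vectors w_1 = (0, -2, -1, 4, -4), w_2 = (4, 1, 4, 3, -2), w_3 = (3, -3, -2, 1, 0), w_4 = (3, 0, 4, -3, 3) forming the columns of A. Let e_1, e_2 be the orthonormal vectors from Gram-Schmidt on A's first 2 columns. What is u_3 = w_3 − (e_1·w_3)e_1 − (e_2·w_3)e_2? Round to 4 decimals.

u_3 = (3.0531, -2.3280, -1.6175, -0.2776, 1.2908)

w_1 = (0, -2, -1, 4, -4); ‖w_1‖ = 6.0828, so e_1 = (0.0000, -0.3288, -0.1644, 0.6576, -0.6576).
e_1·w_2 = 0.0000·4 + (-0.3288)·1 + (-0.1644)·4 + 0.6576·3 + (-0.6576)·(-2) = 2.3016.
u_2 = w_2 − 2.3016·e_1 = (4.0000, 1.7568, 4.3784, 1.4865, -0.4865).
‖u_2‖ = 6.3799, so e_2 = (0.6270, 0.2754, 0.6863, 0.2330, -0.0763).
e_1·w_3 = 0.0000·3 + (-0.3288)·(-3) + (-0.1644)·(-2) + 0.6576·1 + (-0.6576)·0 = 1.9728; e_2·w_3 = 0.6270·3 + 0.2754·(-3) + 0.6863·(-2) + 0.2330·1 + (-0.0763)·0 = -0.0847.
u_3 = w_3 − 1.9728·e_1 + 0.0847·e_2 = (3.0531, -2.3280, -1.6175, -0.2776, 1.2908).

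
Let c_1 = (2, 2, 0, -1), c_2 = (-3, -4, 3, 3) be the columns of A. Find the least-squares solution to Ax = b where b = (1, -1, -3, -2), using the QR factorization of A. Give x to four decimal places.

c_1 = (2, 2, 0, -1); ‖c_1‖ = 3.0000, so e_1 = (0.6667, 0.6667, 0.0000, -0.3333).
e_1·c_2 = 0.6667·(-3) + 0.6667·(-4) + 0.0000·3 + (-0.3333)·3 = -5.6667.
u_2 = c_2 + 5.6667·e_1 = (0.7778, -0.2222, 3.0000, 1.1111).
‖u_2‖ = 3.2998, so e_2 = (0.2357, -0.0673, 0.9091, 0.3367).
Qᵀb = (0.6667, -3.0978).
Back-substitute: x_2 = -3.0978/3.2998 = -0.9388.
x_1 = (0.6667 + 5.6667·(-0.9388))/3.0000 = -1.5510.

x = (-1.5510, -0.9388)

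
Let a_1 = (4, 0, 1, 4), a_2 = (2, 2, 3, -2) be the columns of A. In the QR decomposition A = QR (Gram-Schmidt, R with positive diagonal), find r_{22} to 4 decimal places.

e_1 = a_1/‖a_1‖ = (4, 0, 1, 4)/5.7446 = (0.6963, 0.0000, 0.1741, 0.6963).
r_{12} = e_1·a_2 = 0.5222.
u_2 = a_2 − 0.5222·e_1 = (1.6364, 2.0000, 2.9091, -2.3636).
r_{22} = ‖u_2‖ = 4.5527.

r_{22} = 4.5527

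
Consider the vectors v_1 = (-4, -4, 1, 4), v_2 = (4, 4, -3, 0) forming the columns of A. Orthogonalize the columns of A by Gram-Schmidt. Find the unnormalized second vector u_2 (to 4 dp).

v_1 = (-4, -4, 1, 4); ‖v_1‖ = 7.0000, so q_1 = (-0.5714, -0.5714, 0.1429, 0.5714).
q_1·v_2 = (-0.5714)·4 + (-0.5714)·4 + 0.1429·(-3) + 0.5714·0 = -5.0000.
u_2 = v_2 + 5.0000·q_1 = (1.1429, 1.1429, -2.2857, 2.8571).

u_2 = (1.1429, 1.1429, -2.2857, 2.8571)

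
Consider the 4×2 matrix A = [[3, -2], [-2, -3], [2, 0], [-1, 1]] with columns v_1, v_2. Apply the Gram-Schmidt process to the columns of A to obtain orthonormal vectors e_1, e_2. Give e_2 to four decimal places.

e_2 = (-0.4910, -0.8331, 0.0298, 0.2529)

v_1 = (3, -2, 2, -1); ‖v_1‖ = 4.2426, so e_1 = (0.7071, -0.4714, 0.4714, -0.2357).
e_1·v_2 = 0.7071·(-2) + (-0.4714)·(-3) + 0.4714·0 + (-0.2357)·1 = -0.2357.
u_2 = v_2 + 0.2357·e_1 = (-1.8333, -3.1111, 0.1111, 0.9444).
‖u_2‖ = 3.7342, so e_2 = (-0.4910, -0.8331, 0.0298, 0.2529).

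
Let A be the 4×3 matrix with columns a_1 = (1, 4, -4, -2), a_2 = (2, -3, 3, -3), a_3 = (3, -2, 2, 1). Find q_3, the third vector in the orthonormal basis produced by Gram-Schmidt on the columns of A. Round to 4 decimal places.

a_1 = (1, 4, -4, -2); ‖a_1‖ = 6.0828, so q_1 = (0.1644, 0.6576, -0.6576, -0.3288).
q_1·a_2 = 0.1644·2 + 0.6576·(-3) + (-0.6576)·3 + (-0.3288)·(-3) = -2.6304.
u_2 = a_2 + 2.6304·q_1 = (2.4324, -1.2703, 1.2703, -3.8649).
‖u_2‖ = 4.9072, so q_2 = (0.4957, -0.2589, 0.2589, -0.7876).
q_1·a_3 = 0.1644·3 + 0.6576·(-2) + (-0.6576)·2 + (-0.3288)·1 = -2.4660; q_2·a_3 = 0.4957·3 + (-0.2589)·(-2) + 0.2589·2 + (-0.7876)·1 = 1.7349.
u_3 = a_3 + 2.4660·q_1 − 1.7349·q_2 = (2.5455, 0.0707, -0.0707, 1.5556).
‖u_3‖ = 2.9848, so q_3 = (0.8528, 0.0237, -0.0237, 0.5212).

q_3 = (0.8528, 0.0237, -0.0237, 0.5212)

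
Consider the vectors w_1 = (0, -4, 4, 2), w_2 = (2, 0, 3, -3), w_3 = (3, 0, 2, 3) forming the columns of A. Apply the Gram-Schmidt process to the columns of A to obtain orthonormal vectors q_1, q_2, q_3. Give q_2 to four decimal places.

q_2 = (0.4364, 0.1455, 0.5092, -0.7274)

w_1 = (0, -4, 4, 2); ‖w_1‖ = 6.0000, so q_1 = (0.0000, -0.6667, 0.6667, 0.3333).
q_1·w_2 = 0.0000·2 + (-0.6667)·0 + 0.6667·3 + 0.3333·(-3) = 1.0000.
u_2 = w_2 − 1.0000·q_1 = (2.0000, 0.6667, 2.3333, -3.3333).
‖u_2‖ = 4.5826, so q_2 = (0.4364, 0.1455, 0.5092, -0.7274).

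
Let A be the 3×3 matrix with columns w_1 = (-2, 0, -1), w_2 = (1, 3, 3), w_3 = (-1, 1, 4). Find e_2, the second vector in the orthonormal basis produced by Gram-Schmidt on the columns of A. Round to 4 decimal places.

e_2 = (-0.2673, 0.8018, 0.5345)

e_1 = w_1/‖w_1‖ = (-2, 0, -1)/2.2361 = (-0.8944, 0.0000, -0.4472).
r_{12} = e_1·w_2 = -2.2361.
u_2 = w_2 + 2.2361·e_1 = (-1.0000, 3.0000, 2.0000).
‖u_2‖ = 3.7417, so e_2 = (-0.2673, 0.8018, 0.5345).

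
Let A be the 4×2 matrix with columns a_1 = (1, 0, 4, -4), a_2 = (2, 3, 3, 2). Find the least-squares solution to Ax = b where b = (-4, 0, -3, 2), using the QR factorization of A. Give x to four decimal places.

x = (-0.6642, -0.3467)

q_1 = a_1/‖a_1‖ = (1, 0, 4, -4)/5.7446 = (0.1741, 0.0000, 0.6963, -0.6963).
r_{12} = q_1·a_2 = 1.0445.
u_2 = a_2 − 1.0445·q_1 = (1.8182, 3.0000, 2.2727, 2.7273).
‖u_2‖ = 4.9909, so q_2 = (0.3643, 0.6011, 0.4554, 0.5464).
Qᵀb = (-4.1779, -1.7304).
Back-substitute: x_2 = -1.7304/4.9909 = -0.3467.
x_1 = (-4.1779 − 1.0445·(-0.3467))/5.7446 = -0.6642.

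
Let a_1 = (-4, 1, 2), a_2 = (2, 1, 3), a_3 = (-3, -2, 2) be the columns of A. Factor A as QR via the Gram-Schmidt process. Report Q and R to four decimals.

Q = [[-0.8729, 0.4844, -0.0584], [0.2182, 0.2805, -0.9347], [0.4364, 0.8286, 0.3505]], R = [[4.5826, -0.2182, 3.0551], [0.0000, 3.7353, -0.3570], [0.0000, 0.0000, 2.7458]]

a_1 = (-4, 1, 2); ‖a_1‖ = 4.5826, so e_1 = (-0.8729, 0.2182, 0.4364).
e_1·a_2 = (-0.8729)·2 + 0.2182·1 + 0.4364·3 = -0.2182.
u_2 = a_2 + 0.2182·e_1 = (1.8095, 1.0476, 3.0952).
‖u_2‖ = 3.7353, so e_2 = (0.4844, 0.2805, 0.8286).
e_1·a_3 = (-0.8729)·(-3) + 0.2182·(-2) + 0.4364·2 = 3.0551; e_2·a_3 = 0.4844·(-3) + 0.2805·(-2) + 0.8286·2 = -0.3570.
u_3 = a_3 − 3.0551·e_1 + 0.3570·e_2 = (-0.1604, -2.5666, 0.9625).
‖u_3‖ = 2.7458, so e_3 = (-0.0584, -0.9347, 0.3505).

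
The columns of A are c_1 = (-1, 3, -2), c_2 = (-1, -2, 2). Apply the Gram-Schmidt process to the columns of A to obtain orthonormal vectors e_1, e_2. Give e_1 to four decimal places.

e_1 = (-0.2673, 0.8018, -0.5345)

c_1 = (-1, 3, -2); ‖c_1‖ = 3.7417, so e_1 = (-0.2673, 0.8018, -0.5345).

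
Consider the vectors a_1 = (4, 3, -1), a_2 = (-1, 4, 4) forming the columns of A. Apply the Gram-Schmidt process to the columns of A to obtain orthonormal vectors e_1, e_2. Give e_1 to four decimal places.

a_1 = (4, 3, -1); ‖a_1‖ = 5.0990, so e_1 = (0.7845, 0.5883, -0.1961).

e_1 = (0.7845, 0.5883, -0.1961)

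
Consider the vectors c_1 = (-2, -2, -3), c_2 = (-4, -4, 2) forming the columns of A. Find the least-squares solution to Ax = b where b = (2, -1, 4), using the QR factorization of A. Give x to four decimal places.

x = (-1.0625, 0.4063)

q_1 = c_1/‖c_1‖ = (-2, -2, -3)/4.1231 = (-0.4851, -0.4851, -0.7276).
r_{12} = q_1·c_2 = 2.4254.
u_2 = c_2 − 2.4254·q_1 = (-2.8235, -2.8235, 3.7647).
‖u_2‖ = 5.4880, so q_2 = (-0.5145, -0.5145, 0.6860).
Qᵀb = (-3.3955, 2.2295).
Back-substitute: x_2 = 2.2295/5.4880 = 0.4063.
x_1 = (-3.3955 − 2.4254·0.4063)/4.1231 = -1.0625.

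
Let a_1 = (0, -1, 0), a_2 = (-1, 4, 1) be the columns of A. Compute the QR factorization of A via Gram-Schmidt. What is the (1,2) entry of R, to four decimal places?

q_1 = a_1/‖a_1‖ = (0, -1, 0)/1.0000 = (0.0000, -1.0000, 0.0000).
r_{12} = q_1·a_2 = -4.0000.

r_{12} = -4.0000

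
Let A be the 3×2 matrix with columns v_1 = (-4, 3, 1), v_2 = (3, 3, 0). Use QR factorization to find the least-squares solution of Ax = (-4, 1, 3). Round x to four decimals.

e_1 = v_1/‖v_1‖ = (-4, 3, 1)/5.0990 = (-0.7845, 0.5883, 0.1961).
r_{12} = e_1·v_2 = -0.5883.
u_2 = v_2 + 0.5883·e_1 = (2.5385, 3.3462, 0.1154).
‖u_2‖ = 4.2016, so e_2 = (0.6042, 0.7964, 0.0275).
Qᵀb = (4.3146, -1.5379).
Back-substitute: x_2 = -1.5379/4.2016 = -0.3660.
x_1 = (4.3146 + 0.5883·(-0.3660))/5.0990 = 0.8039.

x = (0.8039, -0.3660)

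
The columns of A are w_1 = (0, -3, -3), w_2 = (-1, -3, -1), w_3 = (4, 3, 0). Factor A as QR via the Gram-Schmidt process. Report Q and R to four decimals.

w_1 = (0, -3, -3); ‖w_1‖ = 4.2426, so q_1 = (0.0000, -0.7071, -0.7071).
q_1·w_2 = 0.0000·(-1) + (-0.7071)·(-3) + (-0.7071)·(-1) = 2.8284.
u_2 = w_2 − 2.8284·q_1 = (-1.0000, -1.0000, 1.0000).
‖u_2‖ = 1.7321, so q_2 = (-0.5774, -0.5774, 0.5774).
q_1·w_3 = 0.0000·4 + (-0.7071)·3 + (-0.7071)·0 = -2.1213; q_2·w_3 = (-0.5774)·4 + (-0.5774)·3 + 0.5774·0 = -4.0415.
u_3 = w_3 + 2.1213·q_1 + 4.0415·q_2 = (1.6667, -0.8333, 0.8333).
‖u_3‖ = 2.0412, so q_3 = (0.8165, -0.4082, 0.4082).

Q = [[0.0000, -0.5774, 0.8165], [-0.7071, -0.5774, -0.4082], [-0.7071, 0.5774, 0.4082]], R = [[4.2426, 2.8284, -2.1213], [0.0000, 1.7321, -4.0415], [0.0000, 0.0000, 2.0412]]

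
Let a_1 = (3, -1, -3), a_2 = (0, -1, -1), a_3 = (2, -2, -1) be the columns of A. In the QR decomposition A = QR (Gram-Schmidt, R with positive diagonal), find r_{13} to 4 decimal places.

r_{13} = 2.5236

a_1 = (3, -1, -3); ‖a_1‖ = 4.3589, so q_1 = (0.6882, -0.2294, -0.6882).
r_{13} = q_1·a_3 = 2.5236.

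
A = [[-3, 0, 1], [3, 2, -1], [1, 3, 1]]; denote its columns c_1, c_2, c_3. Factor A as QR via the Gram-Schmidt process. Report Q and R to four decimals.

c_1 = (-3, 3, 1); ‖c_1‖ = 4.3589, so q_1 = (-0.6882, 0.6882, 0.2294).
q_1·c_2 = (-0.6882)·0 + 0.6882·2 + 0.2294·3 = 2.0647.
u_2 = c_2 − 2.0647·q_1 = (1.4211, 0.5789, 2.5263).
‖u_2‖ = 2.9558, so q_2 = (0.4808, 0.1959, 0.8547).
q_1·c_3 = (-0.6882)·1 + 0.6882·(-1) + 0.2294·1 = -1.1471; q_2·c_3 = 0.4808·1 + 0.1959·(-1) + 0.8547·1 = 1.1396.
u_3 = c_3 + 1.1471·q_1 − 1.1396·q_2 = (-0.3373, -0.4337, 0.2892).
‖u_3‖ = 0.6209, so q_3 = (-0.5433, -0.6985, 0.4657).

Q = [[-0.6882, 0.4808, -0.5433], [0.6882, 0.1959, -0.6985], [0.2294, 0.8547, 0.4657]], R = [[4.3589, 2.0647, -1.1471], [0.0000, 2.9558, 1.1396], [0.0000, 0.0000, 0.6209]]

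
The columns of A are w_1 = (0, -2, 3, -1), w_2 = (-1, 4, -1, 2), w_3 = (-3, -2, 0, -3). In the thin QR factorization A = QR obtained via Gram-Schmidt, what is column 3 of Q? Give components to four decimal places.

w_1 = (0, -2, 3, -1); ‖w_1‖ = 3.7417, so q_1 = (0.0000, -0.5345, 0.8018, -0.2673).
q_1·w_2 = 0.0000·(-1) + (-0.5345)·4 + 0.8018·(-1) + (-0.2673)·2 = -3.4744.
u_2 = w_2 + 3.4744·q_1 = (-1.0000, 2.1429, 1.7857, 1.0714).
‖u_2‖ = 3.1510, so q_2 = (-0.3174, 0.6801, 0.5667, 0.3400).
q_1·w_3 = 0.0000·(-3) + (-0.5345)·(-2) + 0.8018·0 + (-0.2673)·(-3) = 1.8708; q_2·w_3 = (-0.3174)·(-3) + 0.6801·(-2) + 0.5667·0 + 0.3400·(-3) = -1.4281.
u_3 = w_3 − 1.8708·q_1 + 1.4281·q_2 = (-3.4532, -0.0288, -0.6906, -2.0144).
‖u_3‖ = 4.0571, so q_3 = (-0.8511, -0.0071, -0.1702, -0.4965).

q_3 = (-0.8511, -0.0071, -0.1702, -0.4965)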